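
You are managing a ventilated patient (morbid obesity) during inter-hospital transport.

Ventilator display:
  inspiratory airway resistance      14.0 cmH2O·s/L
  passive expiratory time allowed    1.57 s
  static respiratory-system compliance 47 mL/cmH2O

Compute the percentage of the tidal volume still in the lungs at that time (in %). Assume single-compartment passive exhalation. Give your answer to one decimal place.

τ = R × C = 14.0 × 47 mL/cmH2O = 14.0 × 0.047 L/cmH2O = 0.658 s.
Passive exhalation: V(t)/V₀ = e^(−t/τ) = e^(−1.57/0.658) = 0.092.
Fraction remaining = 0.092 → 9.2%.

9.2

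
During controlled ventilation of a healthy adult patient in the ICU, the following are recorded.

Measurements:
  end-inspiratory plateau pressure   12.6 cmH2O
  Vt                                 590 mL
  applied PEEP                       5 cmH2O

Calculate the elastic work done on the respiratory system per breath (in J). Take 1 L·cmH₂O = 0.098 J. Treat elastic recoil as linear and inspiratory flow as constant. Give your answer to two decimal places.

Elastic work ≈ ½ × (Pplat − PEEP) × Vt = 0.5 × (12.6 − 5) × 0.590 L = 0.5 × 7.6 × 0.590 = 2.242 L·cmH2O.
× 0.098 J/(L·cmH2O) → 0.2197 J.

0.22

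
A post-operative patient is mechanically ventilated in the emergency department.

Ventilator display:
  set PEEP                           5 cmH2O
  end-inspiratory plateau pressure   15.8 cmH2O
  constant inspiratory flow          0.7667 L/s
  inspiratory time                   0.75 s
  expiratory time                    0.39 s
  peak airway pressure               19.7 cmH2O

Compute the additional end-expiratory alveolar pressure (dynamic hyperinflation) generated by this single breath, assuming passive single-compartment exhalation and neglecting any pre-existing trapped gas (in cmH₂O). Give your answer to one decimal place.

2.6

Vt = flow × Ti = 0.7667 L/s × 0.75 s × 1000 mL/L = 575.03 mL.
R = (PIP − Pplat)/V̇ = (19.7 − 15.8) / 0.7667 = 3.9/0.7667 = 5.087 cmH2O·s/L.
C = Vt/(Pplat − PEEP) = 575.03 / (15.8 − 5) = 575.03/10.8 = 53.244 mL/cmH2O.
τ = R × C = 5.087 × 0.05324 L/cmH2O = 0.2708 s.
Fraction remaining = e^(−Te/τ) = e^(−0.39/0.2708) = 0.2369; trapped volume = 575.03 × 0.2369 = 136.22 mL.
Additional alveolar pressure from trapping ≈ V_trapped / C = 136.22 / 53.244 = 2.558 cmH2O.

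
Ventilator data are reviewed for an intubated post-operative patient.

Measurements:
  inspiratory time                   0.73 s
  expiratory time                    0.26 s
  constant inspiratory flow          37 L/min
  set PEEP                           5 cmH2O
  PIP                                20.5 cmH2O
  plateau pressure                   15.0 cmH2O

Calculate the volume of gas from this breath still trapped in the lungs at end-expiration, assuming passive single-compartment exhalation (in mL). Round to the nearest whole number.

Flow: 37 L/min ÷ 60 = 0.6167 L/s.
Vt = flow × Ti = 0.6167 L/s × 0.73 s × 1000 mL/L = 450.19 mL.
R = (PIP − Pplat)/V̇ = (20.5 − 15.0) / 0.6167 = 5.5/0.6167 = 8.918 cmH2O·s/L.
C = Vt/(Pplat − PEEP) = 450.19 / (15.0 − 5) = 450.19/10.0 = 45.019 mL/cmH2O.
τ = R × C = 8.918 × 0.04502 L/cmH2O = 0.4015 s.
Fraction remaining = e^(−Te/τ) = e^(−0.26/0.4015) = 0.5233.
Trapped volume = 450.19 × 0.5233 = 235.58 mL.

236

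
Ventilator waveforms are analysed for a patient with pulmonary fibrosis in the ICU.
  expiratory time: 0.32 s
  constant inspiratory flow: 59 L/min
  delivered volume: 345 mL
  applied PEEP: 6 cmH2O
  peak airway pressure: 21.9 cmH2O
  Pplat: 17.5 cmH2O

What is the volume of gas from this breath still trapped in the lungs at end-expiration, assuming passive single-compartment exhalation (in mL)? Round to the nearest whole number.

Flow: 59 L/min ÷ 60 = 0.9833 L/s.
R = (PIP − Pplat)/V̇ = (21.9 − 17.5) / 0.9833 = 4.4/0.9833 = 4.475 cmH2O·s/L.
C = Vt/(Pplat − PEEP) = 345.0 / (17.5 − 6) = 345.0/11.5 = 30.0 mL/cmH2O.
τ = R × C = 4.475 × 0.03 L/cmH2O = 0.1343 s.
Fraction remaining = e^(−Te/τ) = e^(−0.32/0.1343) = 0.0923.
Trapped volume = 345.0 × 0.0923 = 31.844 mL.

32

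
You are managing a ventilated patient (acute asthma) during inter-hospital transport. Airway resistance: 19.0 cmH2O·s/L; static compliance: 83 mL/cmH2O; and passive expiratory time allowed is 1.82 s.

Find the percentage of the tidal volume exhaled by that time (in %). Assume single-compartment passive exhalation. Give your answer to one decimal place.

τ = R × C = 19.0 × 83 mL/cmH2O = 19.0 × 0.083 L/cmH2O = 1.577 s.
Passive exhalation: V(t)/V₀ = e^(−t/τ) = e^(−1.82/1.577) = 0.3153.
Fraction exhaled = 1 − 0.3153 = 0.6847 → 68.47%.

68.5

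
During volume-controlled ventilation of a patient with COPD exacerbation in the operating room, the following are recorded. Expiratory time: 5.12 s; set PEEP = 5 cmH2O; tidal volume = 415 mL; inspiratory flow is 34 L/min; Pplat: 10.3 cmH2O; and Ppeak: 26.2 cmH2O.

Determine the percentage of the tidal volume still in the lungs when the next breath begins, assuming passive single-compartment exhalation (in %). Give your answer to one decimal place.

9.7

Flow: 34 L/min ÷ 60 = 0.5667 L/s.
R = (PIP − Pplat)/V̇ = (26.2 − 10.3) / 0.5667 = 15.9/0.5667 = 28.057 cmH2O·s/L.
C = Vt/(Pplat − PEEP) = 415.0 / (10.3 − 5) = 415.0/5.3 = 78.302 mL/cmH2O.
τ = R × C = 28.057 × 0.0783 L/cmH2O = 2.197 s.
Fraction remaining at end-expiration = e^(−Te/τ) = e^(−5.12/2.197) = 0.09725 → 9.725%.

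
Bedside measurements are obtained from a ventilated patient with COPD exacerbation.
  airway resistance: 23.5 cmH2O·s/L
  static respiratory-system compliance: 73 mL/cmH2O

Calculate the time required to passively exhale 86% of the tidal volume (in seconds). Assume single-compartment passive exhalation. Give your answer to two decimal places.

3.37

τ = R × C = 23.5 × 73 mL/cmH2O = 23.5 × 0.073 L/cmH2O = 1.716 s.
Exhaled fraction f = 1 − e^(−t/τ) → t = −τ·ln(1 − f) = −1.716·ln(0.14) = 3.374 s.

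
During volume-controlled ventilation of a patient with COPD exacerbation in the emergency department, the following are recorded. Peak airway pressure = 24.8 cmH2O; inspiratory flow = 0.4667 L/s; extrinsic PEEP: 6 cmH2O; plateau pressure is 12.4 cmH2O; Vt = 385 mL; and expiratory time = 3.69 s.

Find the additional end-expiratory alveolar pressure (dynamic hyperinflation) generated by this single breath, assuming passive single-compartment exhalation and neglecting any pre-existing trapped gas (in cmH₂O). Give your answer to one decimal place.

0.6

R = (PIP − Pplat)/V̇ = (24.8 − 12.4) / 0.4667 = 12.4/0.4667 = 26.57 cmH2O·s/L.
C = Vt/(Pplat − PEEP) = 385.0 / (12.4 − 6) = 385.0/6.4 = 60.156 mL/cmH2O.
τ = R × C = 26.57 × 0.06016 L/cmH2O = 1.598 s.
Fraction remaining = e^(−Te/τ) = e^(−3.69/1.598) = 0.09935; trapped volume = 385.0 × 0.09935 = 38.25 mL.
Additional alveolar pressure from trapping ≈ V_trapped / C = 38.25 / 60.156 = 0.6358 cmH2O.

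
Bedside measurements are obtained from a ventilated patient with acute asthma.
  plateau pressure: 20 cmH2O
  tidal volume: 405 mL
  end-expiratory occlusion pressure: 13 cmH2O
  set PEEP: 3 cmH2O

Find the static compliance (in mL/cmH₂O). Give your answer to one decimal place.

End-expiratory occlusion gives total PEEP = 13 cmH2O (intrinsic PEEP = 13 − 3 = 10). Use total PEEP for the elastic gradient.
Cstat = Vt / (Pplat − PEEPtotal) = 405 / (20 − 13) = 405 / 7.0 = 57.857 mL/cmH2O.

57.9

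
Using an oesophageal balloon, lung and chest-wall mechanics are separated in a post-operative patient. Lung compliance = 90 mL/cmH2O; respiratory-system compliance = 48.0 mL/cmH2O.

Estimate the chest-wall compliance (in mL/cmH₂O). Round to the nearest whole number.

103

1/Ccw = 1/Crs − 1/CL.
1/Ccw = 1/48.0 − 1/90 = 0.009722.
Ccw = 102.86 mL/cmH2O.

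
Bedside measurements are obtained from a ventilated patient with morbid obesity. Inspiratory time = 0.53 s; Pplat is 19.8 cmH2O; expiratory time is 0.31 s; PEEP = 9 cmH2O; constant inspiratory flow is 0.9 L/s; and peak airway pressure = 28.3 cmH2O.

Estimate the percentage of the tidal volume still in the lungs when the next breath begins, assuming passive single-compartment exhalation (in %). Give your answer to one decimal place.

47.6

Vt = flow × Ti = 0.9 L/s × 0.53 s × 1000 mL/L = 477.0 mL.
R = (PIP − Pplat)/V̇ = (28.3 − 19.8) / 0.9 = 8.5/0.9 = 9.444 cmH2O·s/L.
C = Vt/(Pplat − PEEP) = 477.0 / (19.8 − 9) = 477.0/10.8 = 44.167 mL/cmH2O.
τ = R × C = 9.444 × 0.04417 L/cmH2O = 0.4171 s.
Fraction remaining at end-expiration = e^(−Te/τ) = e^(−0.31/0.4171) = 0.4756 → 47.56%.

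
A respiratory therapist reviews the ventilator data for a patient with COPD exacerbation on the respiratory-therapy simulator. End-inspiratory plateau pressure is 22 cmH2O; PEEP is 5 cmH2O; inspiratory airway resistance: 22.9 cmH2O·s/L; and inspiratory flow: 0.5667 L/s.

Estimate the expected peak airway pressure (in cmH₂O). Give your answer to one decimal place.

35.0

PIP = Pplat + Raw × flow = 22 + 22.9 × 0.5667 = 22 + 12.977 = 34.977 cmH2O.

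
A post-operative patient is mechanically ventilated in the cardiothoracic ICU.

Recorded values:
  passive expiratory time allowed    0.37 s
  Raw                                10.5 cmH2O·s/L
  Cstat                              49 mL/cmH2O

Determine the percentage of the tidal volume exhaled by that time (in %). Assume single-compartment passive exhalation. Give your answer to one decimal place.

51.3

τ = R × C = 10.5 × 49 mL/cmH2O = 10.5 × 0.049 L/cmH2O = 0.5145 s.
Passive exhalation: V(t)/V₀ = e^(−t/τ) = e^(−0.37/0.5145) = 0.4872.
Fraction exhaled = 1 − 0.4872 = 0.5128 → 51.28%.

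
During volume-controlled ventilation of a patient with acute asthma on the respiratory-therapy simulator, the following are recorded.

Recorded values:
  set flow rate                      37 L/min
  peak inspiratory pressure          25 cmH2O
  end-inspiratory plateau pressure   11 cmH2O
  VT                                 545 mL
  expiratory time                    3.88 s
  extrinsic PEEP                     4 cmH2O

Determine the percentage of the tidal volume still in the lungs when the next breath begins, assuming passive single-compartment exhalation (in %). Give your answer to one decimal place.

11.1

Flow: 37 L/min ÷ 60 = 0.6167 L/s.
R = (PIP − Pplat)/V̇ = (25 − 11) / 0.6167 = 14.0/0.6167 = 22.701 cmH2O·s/L.
C = Vt/(Pplat − PEEP) = 545.0 / (11 − 4) = 545.0/7.0 = 77.857 mL/cmH2O.
τ = R × C = 22.701 × 0.07786 L/cmH2O = 1.767 s.
Fraction remaining at end-expiration = e^(−Te/τ) = e^(−3.88/1.767) = 0.1113 → 11.13%.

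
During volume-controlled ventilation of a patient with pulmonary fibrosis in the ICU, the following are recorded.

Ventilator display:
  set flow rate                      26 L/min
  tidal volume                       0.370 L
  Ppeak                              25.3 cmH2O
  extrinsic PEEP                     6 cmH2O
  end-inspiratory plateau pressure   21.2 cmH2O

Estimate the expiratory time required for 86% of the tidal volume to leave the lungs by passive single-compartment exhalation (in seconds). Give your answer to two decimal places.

Flow: 26 L/min ÷ 60 = 0.4333 L/s.
R = (PIP − Pplat)/V̇ = (25.3 − 21.2) / 0.4333 = 4.1/0.4333 = 9.462 cmH2O·s/L.
C = Vt/(Pplat − PEEP) = 370.0 / (21.2 − 6) = 370.0/15.2 = 24.342 mL/cmH2O.
τ = R × C = 9.462 × 0.02434 L/cmH2O = 0.2303 s.
t = −τ·ln(1 − 0.86) = −0.2303·ln(0.14) = 0.4528 s.

0.45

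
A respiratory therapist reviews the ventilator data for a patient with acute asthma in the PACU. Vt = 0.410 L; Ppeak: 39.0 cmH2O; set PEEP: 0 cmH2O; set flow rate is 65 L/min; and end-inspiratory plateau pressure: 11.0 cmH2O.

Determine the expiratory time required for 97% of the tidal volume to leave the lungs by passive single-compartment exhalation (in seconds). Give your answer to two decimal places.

Flow: 65 L/min ÷ 60 = 1.0833 L/s.
R = (PIP − Pplat)/V̇ = (39.0 − 11.0) / 1.0833 = 28.0/1.0833 = 25.847 cmH2O·s/L.
C = Vt/(Pplat − PEEP) = 410.0 / (11.0 − 0) = 410.0/11.0 = 37.273 mL/cmH2O.
τ = R × C = 25.847 × 0.03727 L/cmH2O = 0.9633 s.
t = −τ·ln(1 − 0.97) = −0.9633·ln(0.03) = 3.378 s.

3.38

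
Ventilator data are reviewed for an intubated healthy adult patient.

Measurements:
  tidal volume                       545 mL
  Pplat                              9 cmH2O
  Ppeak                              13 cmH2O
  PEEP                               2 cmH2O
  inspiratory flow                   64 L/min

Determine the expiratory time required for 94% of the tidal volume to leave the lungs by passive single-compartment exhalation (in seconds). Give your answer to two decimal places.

0.82

Flow: 64 L/min ÷ 60 = 1.0667 L/s.
R = (PIP − Pplat)/V̇ = (13 − 9) / 1.0667 = 4.0/1.0667 = 3.75 cmH2O·s/L.
C = Vt/(Pplat − PEEP) = 545.0 / (9 − 2) = 545.0/7.0 = 77.857 mL/cmH2O.
τ = R × C = 3.75 × 0.07786 L/cmH2O = 0.292 s.
t = −τ·ln(1 − 0.94) = −0.292·ln(0.06) = 0.8215 s.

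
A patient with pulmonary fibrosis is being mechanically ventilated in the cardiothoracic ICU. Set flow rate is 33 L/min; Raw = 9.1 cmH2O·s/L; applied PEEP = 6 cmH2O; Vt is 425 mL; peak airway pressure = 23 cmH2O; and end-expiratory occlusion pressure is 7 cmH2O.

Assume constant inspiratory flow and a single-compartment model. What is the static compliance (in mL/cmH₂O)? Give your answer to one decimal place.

Flow: 33 L/min ÷ 60 = 0.55 L/s.
Total PEEP = 7 cmH2O (set 6 + intrinsic 1); this is the baseline alveolar pressure.
Equation of motion (constant flow): PIP = Vt/C + R·V̇ + PEEP.
Vt/C = PIP − R·V̇ − PEEP = 23 − 9.1×0.55 − 7 = 23 − 5.005 − 7 = 10.995 cmH2O.
C = Vt / 10.995 = 425 / 10.995 = 38.654 mL/cmH2O.

38.7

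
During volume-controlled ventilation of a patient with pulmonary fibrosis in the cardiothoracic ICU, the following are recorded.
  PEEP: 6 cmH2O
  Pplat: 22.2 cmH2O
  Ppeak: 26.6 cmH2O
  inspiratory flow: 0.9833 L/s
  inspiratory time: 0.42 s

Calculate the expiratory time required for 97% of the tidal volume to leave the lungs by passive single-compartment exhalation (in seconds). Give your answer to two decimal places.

Vt = flow × Ti = 0.9833 L/s × 0.42 s × 1000 mL/L = 412.99 mL.
R = (PIP − Pplat)/V̇ = (26.6 − 22.2) / 0.9833 = 4.4/0.9833 = 4.475 cmH2O·s/L.
C = Vt/(Pplat − PEEP) = 412.99 / (22.2 − 6) = 412.99/16.2 = 25.493 mL/cmH2O.
τ = R × C = 4.475 × 0.02549 L/cmH2O = 0.1141 s.
t = −τ·ln(1 − 0.97) = −0.1141·ln(0.03) = 0.4001 s.

0.40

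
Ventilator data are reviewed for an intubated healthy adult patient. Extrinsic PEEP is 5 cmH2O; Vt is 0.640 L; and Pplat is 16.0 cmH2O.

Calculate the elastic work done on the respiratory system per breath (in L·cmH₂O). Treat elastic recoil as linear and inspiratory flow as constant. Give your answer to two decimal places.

Elastic work ≈ ½ × (Pplat − PEEP) × Vt = 0.5 × (16.0 − 5) × 0.640 L = 0.5 × 11.0 × 0.640 = 3.52 L·cmH2O.

3.52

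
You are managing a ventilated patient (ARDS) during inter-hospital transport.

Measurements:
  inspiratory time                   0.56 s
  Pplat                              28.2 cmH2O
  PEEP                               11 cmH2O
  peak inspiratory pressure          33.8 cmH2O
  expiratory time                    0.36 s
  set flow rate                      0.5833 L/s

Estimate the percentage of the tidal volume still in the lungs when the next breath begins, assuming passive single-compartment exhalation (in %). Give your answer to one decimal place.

13.9

Vt = flow × Ti = 0.5833 L/s × 0.56 s × 1000 mL/L = 326.65 mL.
R = (PIP − Pplat)/V̇ = (33.8 − 28.2) / 0.5833 = 5.6/0.5833 = 9.601 cmH2O·s/L.
C = Vt/(Pplat − PEEP) = 326.65 / (28.2 − 11) = 326.65/17.2 = 18.991 mL/cmH2O.
τ = R × C = 9.601 × 0.01899 L/cmH2O = 0.1823 s.
Fraction remaining at end-expiration = e^(−Te/τ) = e^(−0.36/0.1823) = 0.1388 → 13.88%.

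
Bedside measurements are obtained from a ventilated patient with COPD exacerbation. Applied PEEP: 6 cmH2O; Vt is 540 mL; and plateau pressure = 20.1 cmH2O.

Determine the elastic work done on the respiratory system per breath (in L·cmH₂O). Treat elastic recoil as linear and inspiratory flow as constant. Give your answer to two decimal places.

3.81

Elastic work ≈ ½ × (Pplat − PEEP) × Vt = 0.5 × (20.1 − 6) × 0.540 L = 0.5 × 14.1 × 0.540 = 3.807 L·cmH2O.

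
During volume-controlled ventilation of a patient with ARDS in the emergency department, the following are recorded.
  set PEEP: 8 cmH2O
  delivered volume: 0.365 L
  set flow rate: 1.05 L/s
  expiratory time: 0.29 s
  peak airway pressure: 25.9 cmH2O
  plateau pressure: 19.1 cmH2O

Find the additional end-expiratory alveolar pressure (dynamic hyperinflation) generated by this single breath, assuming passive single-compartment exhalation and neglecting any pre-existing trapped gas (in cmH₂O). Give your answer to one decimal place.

R = (PIP − Pplat)/V̇ = (25.9 − 19.1) / 1.05 = 6.8/1.05 = 6.476 cmH2O·s/L.
C = Vt/(Pplat − PEEP) = 365.0 / (19.1 − 8) = 365.0/11.1 = 32.883 mL/cmH2O.
τ = R × C = 6.476 × 0.03288 L/cmH2O = 0.2129 s.
Fraction remaining = e^(−Te/τ) = e^(−0.29/0.2129) = 0.2561; trapped volume = 365.0 × 0.2561 = 93.477 mL.
Additional alveolar pressure from trapping ≈ V_trapped / C = 93.477 / 32.883 = 2.843 cmH2O.

2.8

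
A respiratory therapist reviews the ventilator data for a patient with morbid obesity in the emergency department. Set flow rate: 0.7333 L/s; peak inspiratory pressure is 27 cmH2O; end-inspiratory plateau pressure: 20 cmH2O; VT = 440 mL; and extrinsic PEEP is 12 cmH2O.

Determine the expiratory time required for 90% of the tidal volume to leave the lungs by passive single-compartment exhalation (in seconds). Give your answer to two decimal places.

R = (PIP − Pplat)/V̇ = (27 − 20) / 0.7333 = 7.0/0.7333 = 9.546 cmH2O·s/L.
C = Vt/(Pplat − PEEP) = 440.0 / (20 − 12) = 440.0/8.0 = 55.0 mL/cmH2O.
τ = R × C = 9.546 × 0.055 L/cmH2O = 0.525 s.
t = −τ·ln(1 − 0.90) = −0.525·ln(0.1) = 1.209 s.

1.21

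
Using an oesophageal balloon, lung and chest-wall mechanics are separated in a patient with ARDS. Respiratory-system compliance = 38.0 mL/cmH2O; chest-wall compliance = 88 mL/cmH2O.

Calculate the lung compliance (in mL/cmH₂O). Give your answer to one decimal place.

66.9

1/CL = 1/Crs − 1/Ccw.
1/CL = 1/38.0 − 1/88 = 0.01495.
CL = 66.89 mL/cmH2O.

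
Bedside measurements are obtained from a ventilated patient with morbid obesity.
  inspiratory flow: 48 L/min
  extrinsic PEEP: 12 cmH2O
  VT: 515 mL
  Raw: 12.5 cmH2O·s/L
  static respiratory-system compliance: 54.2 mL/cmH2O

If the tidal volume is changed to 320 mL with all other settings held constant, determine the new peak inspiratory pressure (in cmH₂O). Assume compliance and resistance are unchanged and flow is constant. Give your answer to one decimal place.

27.9

Flow: 48 L/min ÷ 60 = 0.8 L/s.
PIP = Vt/C + R·V̇ + PEEP (constant-flow equation of motion).
Only the elastic term changes: ΔPIP = ΔVt / C = (320 − 515) / 54.2 = -3.598 cmH2O.
Original PIP = 515/54.2 + 12.5×0.8 + 12 = 31.502 cmH2O; new PIP = 31.502 + (-3.598) = 27.904 cmH2O.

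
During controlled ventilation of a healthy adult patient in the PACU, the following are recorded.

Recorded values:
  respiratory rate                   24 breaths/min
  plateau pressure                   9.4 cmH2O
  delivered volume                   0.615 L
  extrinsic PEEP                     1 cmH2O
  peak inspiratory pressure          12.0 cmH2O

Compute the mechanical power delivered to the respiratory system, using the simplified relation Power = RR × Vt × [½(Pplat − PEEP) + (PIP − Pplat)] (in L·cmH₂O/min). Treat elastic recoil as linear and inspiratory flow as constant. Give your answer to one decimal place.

Per-breath work = Vt × [½(Pplat−PEEP) + (PIP−Pplat)] = 0.615 × [0.5×8.4 + 2.6] = 0.615 × 6.8 = 4.182 L·cmH2O.
Power = 24 × 4.182 = 100.37 L·cmH2O/min.

100.4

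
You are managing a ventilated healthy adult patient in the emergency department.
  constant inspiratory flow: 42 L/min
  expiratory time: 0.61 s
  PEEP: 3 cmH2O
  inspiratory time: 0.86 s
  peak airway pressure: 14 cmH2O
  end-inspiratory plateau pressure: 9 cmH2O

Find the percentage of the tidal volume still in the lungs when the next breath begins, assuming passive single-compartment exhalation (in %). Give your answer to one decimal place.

42.7

Flow: 42 L/min ÷ 60 = 0.7 L/s.
Vt = flow × Ti = 0.7 L/s × 0.86 s × 1000 mL/L = 602.0 mL.
R = (PIP − Pplat)/V̇ = (14 − 9) / 0.7 = 5.0/0.7 = 7.143 cmH2O·s/L.
C = Vt/(Pplat − PEEP) = 602.0 / (9 − 3) = 602.0/6.0 = 100.33 mL/cmH2O.
τ = R × C = 7.143 × 0.1003 L/cmH2O = 0.7164 s.
Fraction remaining at end-expiration = e^(−Te/τ) = e^(−0.61/0.7164) = 0.4268 → 42.68%.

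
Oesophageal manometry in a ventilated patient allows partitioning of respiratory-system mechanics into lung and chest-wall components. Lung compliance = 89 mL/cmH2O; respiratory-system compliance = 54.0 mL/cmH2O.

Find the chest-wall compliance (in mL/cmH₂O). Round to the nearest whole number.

1/Ccw = 1/Crs − 1/CL.
1/Ccw = 1/54.0 − 1/89 = 0.007283.
Ccw = 137.31 mL/cmH2O.

137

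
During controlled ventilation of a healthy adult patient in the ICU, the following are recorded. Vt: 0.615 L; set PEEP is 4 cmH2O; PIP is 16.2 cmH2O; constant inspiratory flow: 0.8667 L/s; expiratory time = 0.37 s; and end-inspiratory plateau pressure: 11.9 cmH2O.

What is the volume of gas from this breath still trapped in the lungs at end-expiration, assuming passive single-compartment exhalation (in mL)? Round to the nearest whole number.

R = (PIP − Pplat)/V̇ = (16.2 − 11.9) / 0.8667 = 4.3/0.8667 = 4.961 cmH2O·s/L.
C = Vt/(Pplat − PEEP) = 615.0 / (11.9 − 4) = 615.0/7.9 = 77.848 mL/cmH2O.
τ = R × C = 4.961 × 0.07785 L/cmH2O = 0.3862 s.
Fraction remaining = e^(−Te/τ) = e^(−0.37/0.3862) = 0.3836.
Trapped volume = 615.0 × 0.3836 = 235.91 mL.

236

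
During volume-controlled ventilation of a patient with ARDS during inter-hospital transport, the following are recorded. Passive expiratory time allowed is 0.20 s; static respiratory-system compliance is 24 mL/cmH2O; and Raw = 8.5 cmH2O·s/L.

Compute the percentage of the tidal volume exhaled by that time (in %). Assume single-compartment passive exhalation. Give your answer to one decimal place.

62.5

τ = R × C = 8.5 × 24 mL/cmH2O = 8.5 × 0.024 L/cmH2O = 0.204 s.
Passive exhalation: V(t)/V₀ = e^(−t/τ) = e^(−0.20/0.204) = 0.3752.
Fraction exhaled = 1 − 0.3752 = 0.6248 → 62.48%.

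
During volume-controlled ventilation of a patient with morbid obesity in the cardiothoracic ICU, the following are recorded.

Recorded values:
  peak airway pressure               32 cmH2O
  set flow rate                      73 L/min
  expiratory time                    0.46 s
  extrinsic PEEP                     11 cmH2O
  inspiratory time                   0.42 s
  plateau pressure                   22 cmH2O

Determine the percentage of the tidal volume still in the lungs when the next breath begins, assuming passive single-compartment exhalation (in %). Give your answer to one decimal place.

Flow: 73 L/min ÷ 60 = 1.2167 L/s.
Vt = flow × Ti = 1.2167 L/s × 0.42 s × 1000 mL/L = 511.01 mL.
R = (PIP − Pplat)/V̇ = (32 − 22) / 1.2167 = 10.0/1.2167 = 8.219 cmH2O·s/L.
C = Vt/(Pplat − PEEP) = 511.01 / (22 − 11) = 511.01/11.0 = 46.455 mL/cmH2O.
τ = R × C = 8.219 × 0.04646 L/cmH2O = 0.3819 s.
Fraction remaining at end-expiration = e^(−Te/τ) = e^(−0.46/0.3819) = 0.2998 → 29.98%.

30.0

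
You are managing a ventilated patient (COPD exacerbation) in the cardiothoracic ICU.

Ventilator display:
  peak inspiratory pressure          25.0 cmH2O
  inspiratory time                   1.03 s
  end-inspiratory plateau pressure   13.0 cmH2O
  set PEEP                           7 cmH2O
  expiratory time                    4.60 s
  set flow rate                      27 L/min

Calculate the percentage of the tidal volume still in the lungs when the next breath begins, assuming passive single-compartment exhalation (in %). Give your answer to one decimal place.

10.7

Flow: 27 L/min ÷ 60 = 0.45 L/s.
Vt = flow × Ti = 0.45 L/s × 1.03 s × 1000 mL/L = 463.5 mL.
R = (PIP − Pplat)/V̇ = (25.0 − 13.0) / 0.45 = 12.0/0.45 = 26.667 cmH2O·s/L.
C = Vt/(Pplat − PEEP) = 463.5 / (13.0 − 7) = 463.5/6.0 = 77.25 mL/cmH2O.
τ = R × C = 26.667 × 0.07725 L/cmH2O = 2.06 s.
Fraction remaining at end-expiration = e^(−Te/τ) = e^(−4.60/2.06) = 0.1072 → 10.72%.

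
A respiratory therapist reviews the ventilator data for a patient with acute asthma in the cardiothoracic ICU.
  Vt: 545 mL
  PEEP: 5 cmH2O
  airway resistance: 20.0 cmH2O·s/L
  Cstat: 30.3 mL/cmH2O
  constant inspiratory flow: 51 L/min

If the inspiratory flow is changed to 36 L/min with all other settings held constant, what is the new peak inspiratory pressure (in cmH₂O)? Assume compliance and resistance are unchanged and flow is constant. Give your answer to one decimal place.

35.0

Flow: 51 L/min ÷ 60 = 0.85 L/s.
New flow: 36 L/min ÷ 60 = 0.6 L/s.
PIP = Vt/C + R·V̇ + PEEP (constant-flow equation of motion).
Only the resistive term changes: ΔPIP = R × ΔV̇ = 20.0 × (0.6 − 0.85) = 20.0 × -0.25 = -5.0 cmH2O.
Original PIP = 545/30.3 + 20.0×0.85 + 5 = 39.987 cmH2O; new PIP = 39.987 + (-5.0) = 34.987 cmH2O.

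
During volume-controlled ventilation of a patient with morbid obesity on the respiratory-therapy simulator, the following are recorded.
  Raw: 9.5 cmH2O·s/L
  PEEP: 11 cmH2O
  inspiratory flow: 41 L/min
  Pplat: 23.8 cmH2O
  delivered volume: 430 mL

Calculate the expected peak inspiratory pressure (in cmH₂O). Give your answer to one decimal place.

Flow: 41 L/min ÷ 60 = 0.6833 L/s.
PIP = Pplat + Raw × flow = 23.8 + 9.5 × 0.6833 = 23.8 + 6.491 = 30.291 cmH2O.

30.3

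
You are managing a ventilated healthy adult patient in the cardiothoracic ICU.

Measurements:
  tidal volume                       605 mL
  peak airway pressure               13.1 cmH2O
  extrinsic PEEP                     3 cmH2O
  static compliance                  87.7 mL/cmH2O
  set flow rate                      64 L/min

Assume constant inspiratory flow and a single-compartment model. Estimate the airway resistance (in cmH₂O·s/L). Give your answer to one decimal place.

3.0

Flow: 64 L/min ÷ 60 = 1.0667 L/s.
Equation of motion (constant flow): PIP = Vt/C + R·V̇ + PEEP.
R·V̇ = PIP − Vt/C − PEEP = 13.1 − 605/87.7 − 3 = 13.1 − 6.899 − 3 = 3.201 cmH2O.
R = 3.201 / 1.0667 = 3.001 cmH2O·s/L.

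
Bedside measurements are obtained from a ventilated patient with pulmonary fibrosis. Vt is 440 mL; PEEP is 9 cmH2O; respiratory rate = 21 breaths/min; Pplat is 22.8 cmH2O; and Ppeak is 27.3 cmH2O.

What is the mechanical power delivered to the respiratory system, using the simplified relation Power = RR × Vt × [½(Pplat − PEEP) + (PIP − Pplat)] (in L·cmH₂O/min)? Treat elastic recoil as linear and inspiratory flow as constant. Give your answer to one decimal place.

Per-breath work = Vt × [½(Pplat−PEEP) + (PIP−Pplat)] = 0.440 × [0.5×13.8 + 4.5] = 0.440 × 11.4 = 5.016 L·cmH2O.
Power = 21 × 5.016 = 105.34 L·cmH2O/min.

105.3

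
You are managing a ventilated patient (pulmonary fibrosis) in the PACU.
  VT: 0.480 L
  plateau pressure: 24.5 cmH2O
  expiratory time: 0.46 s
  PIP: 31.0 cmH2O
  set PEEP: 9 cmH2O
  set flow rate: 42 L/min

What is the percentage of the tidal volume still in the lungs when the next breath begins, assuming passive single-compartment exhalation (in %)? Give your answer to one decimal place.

20.2

Flow: 42 L/min ÷ 60 = 0.7 L/s.
R = (PIP − Pplat)/V̇ = (31.0 − 24.5) / 0.7 = 6.5/0.7 = 9.286 cmH2O·s/L.
C = Vt/(Pplat − PEEP) = 480.0 / (24.5 − 9) = 480.0/15.5 = 30.968 mL/cmH2O.
τ = R × C = 9.286 × 0.03097 L/cmH2O = 0.2876 s.
Fraction remaining at end-expiration = e^(−Te/τ) = e^(−0.46/0.2876) = 0.202 → 20.2%.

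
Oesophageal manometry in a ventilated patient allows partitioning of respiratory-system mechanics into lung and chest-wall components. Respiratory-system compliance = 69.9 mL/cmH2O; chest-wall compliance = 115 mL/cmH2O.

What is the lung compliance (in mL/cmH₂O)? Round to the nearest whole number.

1/CL = 1/Crs − 1/Ccw.
1/CL = 1/69.9 − 1/115 = 0.00561.
CL = 178.25 mL/cmH2O.

178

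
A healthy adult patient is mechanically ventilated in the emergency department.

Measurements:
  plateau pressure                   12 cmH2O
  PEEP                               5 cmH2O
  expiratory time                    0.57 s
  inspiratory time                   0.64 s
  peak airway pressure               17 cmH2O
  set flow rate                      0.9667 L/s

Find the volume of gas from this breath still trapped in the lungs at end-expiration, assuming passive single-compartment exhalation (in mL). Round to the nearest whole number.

Vt = flow × Ti = 0.9667 L/s × 0.64 s × 1000 mL/L = 618.69 mL.
R = (PIP − Pplat)/V̇ = (17 − 12) / 0.9667 = 5.0/0.9667 = 5.172 cmH2O·s/L.
C = Vt/(Pplat − PEEP) = 618.69 / (12 − 5) = 618.69/7.0 = 88.384 mL/cmH2O.
τ = R × C = 5.172 × 0.08838 L/cmH2O = 0.4571 s.
Fraction remaining = e^(−Te/τ) = e^(−0.57/0.4571) = 0.2874.
Trapped volume = 618.69 × 0.2874 = 177.81 mL.

178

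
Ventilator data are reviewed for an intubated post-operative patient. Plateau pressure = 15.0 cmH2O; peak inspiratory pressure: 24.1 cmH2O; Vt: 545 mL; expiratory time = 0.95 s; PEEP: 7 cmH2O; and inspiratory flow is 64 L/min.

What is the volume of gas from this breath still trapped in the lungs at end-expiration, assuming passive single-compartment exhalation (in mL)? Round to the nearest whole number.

106

Flow: 64 L/min ÷ 60 = 1.0667 L/s.
R = (PIP − Pplat)/V̇ = (24.1 − 15.0) / 1.0667 = 9.1/1.0667 = 8.531 cmH2O·s/L.
C = Vt/(Pplat − PEEP) = 545.0 / (15.0 − 7) = 545.0/8.0 = 68.125 mL/cmH2O.
τ = R × C = 8.531 × 0.06813 L/cmH2O = 0.5812 s.
Fraction remaining = e^(−Te/τ) = e^(−0.95/0.5812) = 0.195.
Trapped volume = 545.0 × 0.195 = 106.28 mL.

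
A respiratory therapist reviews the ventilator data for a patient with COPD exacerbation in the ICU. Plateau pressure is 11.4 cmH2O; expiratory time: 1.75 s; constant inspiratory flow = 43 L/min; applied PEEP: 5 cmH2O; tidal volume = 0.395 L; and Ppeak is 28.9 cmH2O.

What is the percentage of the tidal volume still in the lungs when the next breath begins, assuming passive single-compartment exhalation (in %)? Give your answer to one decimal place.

31.3

Flow: 43 L/min ÷ 60 = 0.7167 L/s.
R = (PIP − Pplat)/V̇ = (28.9 − 11.4) / 0.7167 = 17.5/0.7167 = 24.417 cmH2O·s/L.
C = Vt/(Pplat − PEEP) = 395.0 / (11.4 − 5) = 395.0/6.4 = 61.719 mL/cmH2O.
τ = R × C = 24.417 × 0.06172 L/cmH2O = 1.507 s.
Fraction remaining at end-expiration = e^(−Te/τ) = e^(−1.75/1.507) = 0.3131 → 31.31%.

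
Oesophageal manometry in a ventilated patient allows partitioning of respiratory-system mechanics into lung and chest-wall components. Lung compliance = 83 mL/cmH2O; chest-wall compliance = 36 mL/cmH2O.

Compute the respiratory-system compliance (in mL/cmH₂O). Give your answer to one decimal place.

Lung and chest wall are elastances in series: 1/Crs = 1/CL + 1/Ccw.
1/Crs = 1/83 + 1/36 = 0.03983.
Crs = 25.107 mL/cmH2O.

25.1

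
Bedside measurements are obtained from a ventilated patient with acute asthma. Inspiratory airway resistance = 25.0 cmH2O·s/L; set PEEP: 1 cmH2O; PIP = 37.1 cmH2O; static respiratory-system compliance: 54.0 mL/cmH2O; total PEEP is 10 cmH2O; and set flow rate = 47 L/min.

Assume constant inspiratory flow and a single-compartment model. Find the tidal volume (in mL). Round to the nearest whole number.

Flow: 47 L/min ÷ 60 = 0.7833 L/s.
Total PEEP = 10 cmH2O (set 1 + intrinsic 9); this is the baseline alveolar pressure.
Equation of motion (constant flow): PIP = Vt/C + R·V̇ + PEEP.
Vt/C = PIP − R·V̇ − PEEP = 37.1 − 19.583 − 10 = 7.517 cmH2O.
Vt = C × 7.517 = 54.0 × 7.517 = 405.92 mL.

406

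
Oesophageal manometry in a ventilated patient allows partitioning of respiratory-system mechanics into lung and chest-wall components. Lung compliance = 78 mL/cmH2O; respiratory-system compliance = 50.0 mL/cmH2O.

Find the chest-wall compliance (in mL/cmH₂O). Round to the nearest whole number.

139

1/Ccw = 1/Crs − 1/CL.
1/Ccw = 1/50.0 − 1/78 = 0.007179.
Ccw = 139.3 mL/cmH2O.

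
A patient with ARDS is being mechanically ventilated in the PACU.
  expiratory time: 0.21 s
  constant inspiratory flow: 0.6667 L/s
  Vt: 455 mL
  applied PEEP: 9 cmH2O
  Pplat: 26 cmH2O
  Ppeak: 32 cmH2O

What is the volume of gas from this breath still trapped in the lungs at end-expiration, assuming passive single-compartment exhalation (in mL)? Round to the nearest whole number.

R = (PIP − Pplat)/V̇ = (32 − 26) / 0.6667 = 6.0/0.6667 = 9.0 cmH2O·s/L.
C = Vt/(Pplat − PEEP) = 455.0 / (26 − 9) = 455.0/17.0 = 26.765 mL/cmH2O.
τ = R × C = 9.0 × 0.02677 L/cmH2O = 0.2409 s.
Fraction remaining = e^(−Te/τ) = e^(−0.21/0.2409) = 0.4182.
Trapped volume = 455.0 × 0.4182 = 190.28 mL.

190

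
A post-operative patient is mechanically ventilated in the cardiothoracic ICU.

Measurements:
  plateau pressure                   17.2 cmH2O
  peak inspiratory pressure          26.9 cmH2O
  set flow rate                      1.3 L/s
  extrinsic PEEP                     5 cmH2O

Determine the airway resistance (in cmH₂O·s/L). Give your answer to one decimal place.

Raw = (PIP − Pplat) / flow = (26.9 − 17.2) / 1.3 = 9.7 / 1.3 = 7.462 cmH2O·s/L.

7.5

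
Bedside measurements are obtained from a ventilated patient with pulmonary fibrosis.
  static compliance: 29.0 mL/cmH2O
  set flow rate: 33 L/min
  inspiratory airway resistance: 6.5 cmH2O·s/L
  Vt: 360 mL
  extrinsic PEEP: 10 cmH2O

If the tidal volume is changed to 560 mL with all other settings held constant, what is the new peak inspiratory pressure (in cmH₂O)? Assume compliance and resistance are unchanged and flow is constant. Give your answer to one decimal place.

Flow: 33 L/min ÷ 60 = 0.55 L/s.
PIP = Vt/C + R·V̇ + PEEP (constant-flow equation of motion).
Only the elastic term changes: ΔPIP = ΔVt / C = (560 − 360) / 29.0 = 6.897 cmH2O.
Original PIP = 360/29.0 + 6.5×0.55 + 10 = 25.989 cmH2O; new PIP = 25.989 + (6.897) = 32.886 cmH2O.

32.9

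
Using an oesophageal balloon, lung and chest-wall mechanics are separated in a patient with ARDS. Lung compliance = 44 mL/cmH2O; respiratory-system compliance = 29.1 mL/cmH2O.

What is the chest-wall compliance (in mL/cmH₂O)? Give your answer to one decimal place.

85.9

1/Ccw = 1/Crs − 1/CL.
1/Ccw = 1/29.1 − 1/44 = 0.01164.
Ccw = 85.911 mL/cmH2O.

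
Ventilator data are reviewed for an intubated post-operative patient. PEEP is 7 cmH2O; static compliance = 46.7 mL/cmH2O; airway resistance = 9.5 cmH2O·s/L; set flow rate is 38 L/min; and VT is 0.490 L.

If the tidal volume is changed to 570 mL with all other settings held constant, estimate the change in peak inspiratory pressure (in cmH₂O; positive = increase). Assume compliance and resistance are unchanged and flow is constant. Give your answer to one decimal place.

1.7

PIP = Vt/C + R·V̇ + PEEP (constant-flow equation of motion).
Only the elastic term changes: ΔPIP = ΔVt / C = (570 − 490) / 46.7 = 1.713 cmH2O.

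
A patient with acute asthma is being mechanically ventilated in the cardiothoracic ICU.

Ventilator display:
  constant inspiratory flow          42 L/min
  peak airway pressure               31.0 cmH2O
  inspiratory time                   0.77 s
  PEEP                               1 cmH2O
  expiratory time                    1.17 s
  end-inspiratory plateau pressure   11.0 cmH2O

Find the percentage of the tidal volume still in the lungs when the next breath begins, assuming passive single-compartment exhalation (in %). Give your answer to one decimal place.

46.8

Flow: 42 L/min ÷ 60 = 0.7 L/s.
Vt = flow × Ti = 0.7 L/s × 0.77 s × 1000 mL/L = 539.0 mL.
R = (PIP − Pplat)/V̇ = (31.0 − 11.0) / 0.7 = 20.0/0.7 = 28.571 cmH2O·s/L.
C = Vt/(Pplat − PEEP) = 539.0 / (11.0 − 1) = 539.0/10.0 = 53.9 mL/cmH2O.
τ = R × C = 28.571 × 0.0539 L/cmH2O = 1.54 s.
Fraction remaining at end-expiration = e^(−Te/τ) = e^(−1.17/1.54) = 0.4678 → 46.78%.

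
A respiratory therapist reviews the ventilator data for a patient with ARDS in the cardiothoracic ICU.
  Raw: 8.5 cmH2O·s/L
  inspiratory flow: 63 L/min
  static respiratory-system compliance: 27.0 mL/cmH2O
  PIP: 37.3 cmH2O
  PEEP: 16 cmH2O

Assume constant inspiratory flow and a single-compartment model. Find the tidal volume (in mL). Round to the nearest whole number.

Flow: 63 L/min ÷ 60 = 1.05 L/s.
Equation of motion (constant flow): PIP = Vt/C + R·V̇ + PEEP.
Vt/C = PIP − R·V̇ − PEEP = 37.3 − 8.925 − 16 = 12.375 cmH2O.
Vt = C × 12.375 = 27.0 × 12.375 = 334.13 mL.

334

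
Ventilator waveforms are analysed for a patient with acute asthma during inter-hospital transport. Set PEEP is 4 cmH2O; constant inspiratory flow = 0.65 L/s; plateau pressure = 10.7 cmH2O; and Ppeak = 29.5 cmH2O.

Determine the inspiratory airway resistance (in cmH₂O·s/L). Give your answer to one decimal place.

Raw = (PIP − Pplat) / flow = (29.5 − 10.7) / 0.65 = 18.8 / 0.65 = 28.923 cmH2O·s/L.

28.9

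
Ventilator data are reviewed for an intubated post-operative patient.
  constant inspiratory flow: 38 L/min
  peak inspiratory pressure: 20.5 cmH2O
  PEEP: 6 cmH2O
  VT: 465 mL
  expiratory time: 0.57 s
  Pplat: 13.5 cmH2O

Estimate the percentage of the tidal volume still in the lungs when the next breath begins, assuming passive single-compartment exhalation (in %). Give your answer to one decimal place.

43.5

Flow: 38 L/min ÷ 60 = 0.6333 L/s.
R = (PIP − Pplat)/V̇ = (20.5 − 13.5) / 0.6333 = 7.0/0.6333 = 11.053 cmH2O·s/L.
C = Vt/(Pplat − PEEP) = 465.0 / (13.5 − 6) = 465.0/7.5 = 62.0 mL/cmH2O.
τ = R × C = 11.053 × 0.062 L/cmH2O = 0.6853 s.
Fraction remaining at end-expiration = e^(−Te/τ) = e^(−0.57/0.6853) = 0.4353 → 43.53%.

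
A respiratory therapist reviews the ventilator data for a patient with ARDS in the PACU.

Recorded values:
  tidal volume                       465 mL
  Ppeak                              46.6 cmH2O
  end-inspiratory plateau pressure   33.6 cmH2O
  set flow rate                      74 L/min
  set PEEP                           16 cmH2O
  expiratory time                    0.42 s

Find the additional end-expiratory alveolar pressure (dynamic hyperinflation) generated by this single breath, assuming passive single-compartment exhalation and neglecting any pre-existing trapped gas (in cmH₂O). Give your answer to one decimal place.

3.9

Flow: 74 L/min ÷ 60 = 1.2333 L/s.
R = (PIP − Pplat)/V̇ = (46.6 − 33.6) / 1.2333 = 13.0/1.2333 = 10.541 cmH2O·s/L.
C = Vt/(Pplat − PEEP) = 465.0 / (33.6 − 16) = 465.0/17.6 = 26.42 mL/cmH2O.
τ = R × C = 10.541 × 0.02642 L/cmH2O = 0.2785 s.
Fraction remaining = e^(−Te/τ) = e^(−0.42/0.2785) = 0.2213; trapped volume = 465.0 × 0.2213 = 102.9 mL.
Additional alveolar pressure from trapping ≈ V_trapped / C = 102.9 / 26.42 = 3.895 cmH2O.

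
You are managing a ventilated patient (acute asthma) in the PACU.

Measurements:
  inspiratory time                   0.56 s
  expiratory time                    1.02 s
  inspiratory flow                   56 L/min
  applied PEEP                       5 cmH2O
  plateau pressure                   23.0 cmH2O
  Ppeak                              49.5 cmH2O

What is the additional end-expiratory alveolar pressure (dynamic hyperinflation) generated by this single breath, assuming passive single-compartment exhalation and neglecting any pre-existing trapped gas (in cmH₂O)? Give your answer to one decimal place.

5.2

Flow: 56 L/min ÷ 60 = 0.9333 L/s.
Vt = flow × Ti = 0.9333 L/s × 0.56 s × 1000 mL/L = 522.65 mL.
R = (PIP − Pplat)/V̇ = (49.5 − 23.0) / 0.9333 = 26.5/0.9333 = 28.394 cmH2O·s/L.
C = Vt/(Pplat − PEEP) = 522.65 / (23.0 − 5) = 522.65/18.0 = 29.036 mL/cmH2O.
τ = R × C = 28.394 × 0.02904 L/cmH2O = 0.8246 s.
Fraction remaining = e^(−Te/τ) = e^(−1.02/0.8246) = 0.2903; trapped volume = 522.65 × 0.2903 = 151.73 mL.
Additional alveolar pressure from trapping ≈ V_trapped / C = 151.73 / 29.036 = 5.226 cmH2O.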